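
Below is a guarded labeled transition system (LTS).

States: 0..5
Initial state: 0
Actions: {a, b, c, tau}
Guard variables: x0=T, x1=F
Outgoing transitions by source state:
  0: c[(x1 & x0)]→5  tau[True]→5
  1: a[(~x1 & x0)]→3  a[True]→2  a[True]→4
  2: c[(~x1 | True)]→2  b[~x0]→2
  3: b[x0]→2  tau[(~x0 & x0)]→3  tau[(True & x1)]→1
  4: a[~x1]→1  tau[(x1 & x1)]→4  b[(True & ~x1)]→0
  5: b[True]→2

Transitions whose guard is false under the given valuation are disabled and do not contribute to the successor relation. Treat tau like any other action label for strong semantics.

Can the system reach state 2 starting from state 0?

Answer: REACHABLE

Analysis:
Guard filter leaves 9 enabled edge(s).
Layer 0: {0}
Layer 1: {5}  total {0,5}
Layer 2: {2}  total {0,2,5}
Reachable = {0,2,5}
Path to 2: tau·b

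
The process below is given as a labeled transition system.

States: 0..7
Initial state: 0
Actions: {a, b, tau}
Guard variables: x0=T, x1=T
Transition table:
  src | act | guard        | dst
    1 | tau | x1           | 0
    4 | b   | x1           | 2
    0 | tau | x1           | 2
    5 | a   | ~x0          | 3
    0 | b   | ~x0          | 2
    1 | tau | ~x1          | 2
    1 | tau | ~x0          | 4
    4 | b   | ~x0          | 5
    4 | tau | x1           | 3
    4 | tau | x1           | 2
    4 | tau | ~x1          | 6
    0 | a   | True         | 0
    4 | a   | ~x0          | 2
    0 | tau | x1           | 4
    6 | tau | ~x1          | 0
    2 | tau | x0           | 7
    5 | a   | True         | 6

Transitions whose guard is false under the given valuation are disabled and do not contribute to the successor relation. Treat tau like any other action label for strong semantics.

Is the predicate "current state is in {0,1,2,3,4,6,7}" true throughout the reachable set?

Answer: INVARIANT HOLDS

Trace:
Inv-set: {0,1,2,3,4,6,7}
R = {0,2,3,4,7}
  0: ok
  2: ok
  3: ok
  4: ok
  7: ok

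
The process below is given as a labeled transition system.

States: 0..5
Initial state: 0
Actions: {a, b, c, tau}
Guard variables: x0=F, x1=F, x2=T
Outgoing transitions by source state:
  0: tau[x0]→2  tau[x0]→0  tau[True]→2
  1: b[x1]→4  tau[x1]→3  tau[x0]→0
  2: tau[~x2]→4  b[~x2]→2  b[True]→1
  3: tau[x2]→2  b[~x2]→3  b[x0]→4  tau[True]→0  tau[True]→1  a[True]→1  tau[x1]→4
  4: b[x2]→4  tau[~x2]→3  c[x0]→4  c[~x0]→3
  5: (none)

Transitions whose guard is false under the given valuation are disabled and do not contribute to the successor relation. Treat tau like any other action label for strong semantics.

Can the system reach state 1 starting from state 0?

Answer: REACHABLE

Working:
After dropping false guards: 8 live edges.
Layer 0: {0}
Layer 1: {2}  now seen {0,2}
Layer 2: {1}  now seen {0,1,2}
Reachable = {0,1,2}
Path to 1: tau·b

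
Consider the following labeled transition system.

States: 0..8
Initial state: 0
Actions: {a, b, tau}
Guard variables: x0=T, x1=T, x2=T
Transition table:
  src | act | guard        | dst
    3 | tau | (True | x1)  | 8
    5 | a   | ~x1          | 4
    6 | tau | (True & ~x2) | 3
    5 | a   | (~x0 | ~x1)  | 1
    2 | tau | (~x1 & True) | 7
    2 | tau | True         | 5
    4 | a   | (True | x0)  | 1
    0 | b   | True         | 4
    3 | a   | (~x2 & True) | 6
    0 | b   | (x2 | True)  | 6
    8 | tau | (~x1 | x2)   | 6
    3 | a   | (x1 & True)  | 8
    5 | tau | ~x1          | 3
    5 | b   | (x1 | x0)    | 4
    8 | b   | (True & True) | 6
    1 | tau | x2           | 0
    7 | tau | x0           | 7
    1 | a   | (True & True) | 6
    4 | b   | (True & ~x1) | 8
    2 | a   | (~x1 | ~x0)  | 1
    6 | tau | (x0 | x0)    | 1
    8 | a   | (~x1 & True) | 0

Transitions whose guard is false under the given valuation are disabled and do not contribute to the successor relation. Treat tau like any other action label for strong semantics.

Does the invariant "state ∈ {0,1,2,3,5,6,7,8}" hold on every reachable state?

Inv-set: {0,1,2,3,5,6,7,8}
Reach set: {0,1,4,6}
  0: ✓
  1: ✓
  4: ✗ unsafe
  6: ✓
counterexample path to 4: b

Answer: INVARIANT VIOLATED at state 4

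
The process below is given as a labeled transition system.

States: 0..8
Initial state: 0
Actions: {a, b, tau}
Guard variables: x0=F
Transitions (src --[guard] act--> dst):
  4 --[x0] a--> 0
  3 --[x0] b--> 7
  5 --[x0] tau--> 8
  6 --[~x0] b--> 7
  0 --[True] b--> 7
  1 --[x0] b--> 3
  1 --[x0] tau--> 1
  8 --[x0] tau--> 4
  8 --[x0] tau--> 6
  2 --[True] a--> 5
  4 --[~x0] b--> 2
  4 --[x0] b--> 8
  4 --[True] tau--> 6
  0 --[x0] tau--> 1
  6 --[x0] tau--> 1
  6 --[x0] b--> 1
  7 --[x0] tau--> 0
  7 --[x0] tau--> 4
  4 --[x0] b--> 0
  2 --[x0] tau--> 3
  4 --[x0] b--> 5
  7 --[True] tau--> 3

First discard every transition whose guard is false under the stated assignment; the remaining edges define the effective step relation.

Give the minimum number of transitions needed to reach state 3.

Layered search for 3:
  L0 = {0}
  L1 = {7}
  L2 = {3}
3 enters at depth 2; path b·tau

Answer: 2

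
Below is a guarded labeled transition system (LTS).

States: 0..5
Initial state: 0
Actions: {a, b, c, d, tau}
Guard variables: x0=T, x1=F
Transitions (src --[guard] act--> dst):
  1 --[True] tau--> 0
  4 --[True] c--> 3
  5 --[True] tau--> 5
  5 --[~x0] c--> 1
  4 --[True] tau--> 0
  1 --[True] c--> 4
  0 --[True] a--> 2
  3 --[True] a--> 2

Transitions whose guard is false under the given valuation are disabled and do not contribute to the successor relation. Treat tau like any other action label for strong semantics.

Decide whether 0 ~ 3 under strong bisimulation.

Compute ~ classes (split until stable):
  π0 = {{0,1,2,3,4,5}}
  π1 = {{0,3},{1,4},{2},{5}}
  π2 = {{0,3},{1},{2},{4},{5}}
Fixed point at round 3; 5 class(es).
[0]={0,3}  [3]={0,3}

Answer: BISIMILAR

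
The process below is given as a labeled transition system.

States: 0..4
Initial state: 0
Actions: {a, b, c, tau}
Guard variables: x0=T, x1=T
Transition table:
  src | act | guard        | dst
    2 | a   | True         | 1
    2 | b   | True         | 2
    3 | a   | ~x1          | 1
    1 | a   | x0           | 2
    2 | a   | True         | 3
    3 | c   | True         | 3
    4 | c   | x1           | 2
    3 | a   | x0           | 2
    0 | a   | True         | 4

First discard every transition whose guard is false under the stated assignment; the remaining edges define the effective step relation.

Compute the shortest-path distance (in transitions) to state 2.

Answer: 2

Analysis:
Breadth-first toward 2:
  depth 0: {0}
  depth 1: {4}
  depth 2: {2}
2 enters at depth 2; path a·c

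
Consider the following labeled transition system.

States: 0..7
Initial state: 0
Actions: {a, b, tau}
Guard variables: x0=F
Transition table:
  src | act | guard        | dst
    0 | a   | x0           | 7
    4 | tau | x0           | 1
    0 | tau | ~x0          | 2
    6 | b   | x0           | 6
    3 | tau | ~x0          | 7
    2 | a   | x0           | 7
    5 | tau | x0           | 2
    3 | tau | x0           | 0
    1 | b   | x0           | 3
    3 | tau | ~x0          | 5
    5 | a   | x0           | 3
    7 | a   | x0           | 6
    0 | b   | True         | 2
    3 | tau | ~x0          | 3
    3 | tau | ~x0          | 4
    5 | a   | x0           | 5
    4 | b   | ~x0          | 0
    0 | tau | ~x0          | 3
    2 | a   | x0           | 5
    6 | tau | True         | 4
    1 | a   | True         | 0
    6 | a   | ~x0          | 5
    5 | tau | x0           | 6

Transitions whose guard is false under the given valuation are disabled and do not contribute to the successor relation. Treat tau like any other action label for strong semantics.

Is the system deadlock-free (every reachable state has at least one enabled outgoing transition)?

Answer: DEADLOCK at state 2

Analysis:
Reachable = {0,2,3,4,5,7}
  0: b→2  tau→2  tau→3  [3 out]
  2: ∅  [no exit]
  3: tau→3  tau→4  tau→5  tau→7  [4 out]
  4: b→0  [1 out]
  5: ∅  [no exit]
  7: ∅  [no exit]
trace reaching 2: tau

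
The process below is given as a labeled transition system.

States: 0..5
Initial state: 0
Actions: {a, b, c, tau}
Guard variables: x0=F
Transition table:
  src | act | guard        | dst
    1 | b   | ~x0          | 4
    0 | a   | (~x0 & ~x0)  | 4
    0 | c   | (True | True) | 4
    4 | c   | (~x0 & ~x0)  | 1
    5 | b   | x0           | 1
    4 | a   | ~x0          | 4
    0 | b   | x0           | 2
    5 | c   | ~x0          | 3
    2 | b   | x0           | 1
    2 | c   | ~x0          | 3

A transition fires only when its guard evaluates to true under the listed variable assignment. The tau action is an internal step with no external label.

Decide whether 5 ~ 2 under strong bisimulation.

Refine partition for ~:
  π0 = {{0,1,2,3,4,5}}
  π1 = {{0,4},{1},{2,5},{3}}
  π2 = {{0},{1},{2,5},{3},{4}}
5 equivalence class(es) (converged in 3)
class of 5: {2,5}; class of 2: {2,5}

Answer: BISIMILAR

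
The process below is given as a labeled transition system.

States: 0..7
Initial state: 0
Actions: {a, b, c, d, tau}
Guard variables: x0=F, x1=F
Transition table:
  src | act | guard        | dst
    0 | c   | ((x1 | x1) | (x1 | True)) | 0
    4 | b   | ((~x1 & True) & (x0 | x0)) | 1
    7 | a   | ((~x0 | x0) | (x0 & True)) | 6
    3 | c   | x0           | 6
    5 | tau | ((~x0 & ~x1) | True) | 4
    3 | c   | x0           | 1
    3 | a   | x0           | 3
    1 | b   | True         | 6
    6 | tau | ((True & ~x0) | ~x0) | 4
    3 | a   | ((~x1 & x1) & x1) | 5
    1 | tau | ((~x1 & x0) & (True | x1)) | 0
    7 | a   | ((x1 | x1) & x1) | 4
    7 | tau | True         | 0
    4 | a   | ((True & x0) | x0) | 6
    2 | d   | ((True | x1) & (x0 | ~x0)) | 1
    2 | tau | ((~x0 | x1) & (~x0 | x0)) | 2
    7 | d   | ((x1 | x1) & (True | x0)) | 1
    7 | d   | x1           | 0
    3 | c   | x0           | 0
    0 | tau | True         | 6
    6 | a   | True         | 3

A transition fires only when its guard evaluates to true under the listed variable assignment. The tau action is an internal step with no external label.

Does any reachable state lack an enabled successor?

R = {0,3,4,6}
  0: c→0  tau→6  [2 exit(s)]
  3: ∅  [STUCK]
  4: ∅  [STUCK]
  6: a→3  tau→4  [2 exit(s)]
Path to 3: tau·a

Answer: DEADLOCK at state 3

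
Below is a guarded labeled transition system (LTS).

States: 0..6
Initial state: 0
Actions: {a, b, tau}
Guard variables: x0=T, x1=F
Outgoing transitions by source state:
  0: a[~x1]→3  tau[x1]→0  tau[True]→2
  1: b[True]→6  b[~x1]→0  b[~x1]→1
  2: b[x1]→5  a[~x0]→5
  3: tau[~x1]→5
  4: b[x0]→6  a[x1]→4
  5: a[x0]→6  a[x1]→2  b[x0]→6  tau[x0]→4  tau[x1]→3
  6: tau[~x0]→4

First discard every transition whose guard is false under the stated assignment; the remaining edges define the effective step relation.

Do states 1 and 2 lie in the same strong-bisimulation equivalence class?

Bisimulation quotient by refinement:
  round 0: {{0,1,2,3,4,5,6}}
  round 1: {{0},{1,4},{2,6},{3},{5}}
  round 2: {{0},{1},{2,6},{3},{4},{5}}
Fixed point at round 3; 6 class(es).
[1]={1}  [2]={2,6}

Answer: NOT BISIMILAR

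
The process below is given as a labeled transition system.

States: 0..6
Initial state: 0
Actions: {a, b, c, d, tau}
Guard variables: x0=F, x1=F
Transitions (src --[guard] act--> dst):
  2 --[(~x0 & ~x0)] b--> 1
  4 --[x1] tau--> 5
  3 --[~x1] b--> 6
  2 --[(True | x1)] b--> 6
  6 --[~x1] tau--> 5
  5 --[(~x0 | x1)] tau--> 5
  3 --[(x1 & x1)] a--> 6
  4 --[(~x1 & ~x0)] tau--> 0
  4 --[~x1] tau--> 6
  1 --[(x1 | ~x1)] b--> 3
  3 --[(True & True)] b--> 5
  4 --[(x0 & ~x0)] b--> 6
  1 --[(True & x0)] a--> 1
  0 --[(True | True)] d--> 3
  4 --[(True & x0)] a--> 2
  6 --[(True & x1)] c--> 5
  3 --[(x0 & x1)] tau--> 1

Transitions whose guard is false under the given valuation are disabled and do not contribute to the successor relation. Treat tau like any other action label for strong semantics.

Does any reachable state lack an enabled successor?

Answer: DEADLOCK-FREE

Working:
R = {0,3,5,6}
  0: d→3  [1 exit(s)]
  3: b→5  b→6  [2 exit(s)]
  5: tau→5  [1 exit(s)]
  6: tau→5  [1 exit(s)]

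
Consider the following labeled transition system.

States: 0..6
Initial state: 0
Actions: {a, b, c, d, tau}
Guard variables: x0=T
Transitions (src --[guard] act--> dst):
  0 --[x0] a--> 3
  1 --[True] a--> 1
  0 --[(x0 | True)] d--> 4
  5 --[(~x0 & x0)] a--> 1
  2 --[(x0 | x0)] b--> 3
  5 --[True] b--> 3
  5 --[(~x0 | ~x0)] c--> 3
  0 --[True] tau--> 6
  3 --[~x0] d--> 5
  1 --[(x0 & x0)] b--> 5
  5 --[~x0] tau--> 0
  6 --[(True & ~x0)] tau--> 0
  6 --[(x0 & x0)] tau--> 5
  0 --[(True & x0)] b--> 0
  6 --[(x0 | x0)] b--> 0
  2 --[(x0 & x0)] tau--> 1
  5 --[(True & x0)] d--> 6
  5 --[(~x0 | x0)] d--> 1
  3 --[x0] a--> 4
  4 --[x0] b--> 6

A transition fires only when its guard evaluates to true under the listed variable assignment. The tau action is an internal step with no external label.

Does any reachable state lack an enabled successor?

R = {0,1,3,4,5,6}
  0: a→3  b→0  d→4  tau→6  [4 out]
  1: a→1  b→5  [2 out]
  3: a→4  [1 out]
  4: b→6  [1 out]
  5: b→3  d→1  d→6  [3 out]
  6: b→0  tau→5  [2 out]

Answer: DEADLOCK-FREE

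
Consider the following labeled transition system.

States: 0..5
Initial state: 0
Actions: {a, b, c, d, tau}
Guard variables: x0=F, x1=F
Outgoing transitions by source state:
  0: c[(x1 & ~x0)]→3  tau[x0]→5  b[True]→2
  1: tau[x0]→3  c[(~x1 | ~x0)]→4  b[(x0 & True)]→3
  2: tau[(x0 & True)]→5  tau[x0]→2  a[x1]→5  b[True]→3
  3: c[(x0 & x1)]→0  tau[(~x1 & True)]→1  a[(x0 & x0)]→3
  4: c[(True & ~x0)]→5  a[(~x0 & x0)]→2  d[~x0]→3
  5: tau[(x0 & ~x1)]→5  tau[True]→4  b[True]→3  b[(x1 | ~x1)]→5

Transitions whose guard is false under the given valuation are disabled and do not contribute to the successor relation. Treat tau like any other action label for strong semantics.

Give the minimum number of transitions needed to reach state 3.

BFS to 3:
  depth 0: {0}
  depth 1: {2}
  depth 2: {3}
depth(3)=2, e.g. b·b

Answer: 2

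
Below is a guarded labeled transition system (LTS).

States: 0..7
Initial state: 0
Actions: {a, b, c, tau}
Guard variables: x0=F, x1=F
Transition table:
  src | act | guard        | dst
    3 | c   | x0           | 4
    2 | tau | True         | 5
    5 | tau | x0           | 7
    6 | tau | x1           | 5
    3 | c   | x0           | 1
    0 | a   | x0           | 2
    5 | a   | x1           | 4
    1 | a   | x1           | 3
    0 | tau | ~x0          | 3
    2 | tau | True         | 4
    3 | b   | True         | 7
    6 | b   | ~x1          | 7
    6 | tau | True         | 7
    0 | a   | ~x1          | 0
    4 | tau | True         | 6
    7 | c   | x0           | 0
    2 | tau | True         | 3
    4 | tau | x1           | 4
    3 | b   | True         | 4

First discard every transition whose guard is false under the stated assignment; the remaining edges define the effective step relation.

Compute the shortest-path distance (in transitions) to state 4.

Answer: 2

Trace:
Layered search for 4:
  L0 = {0}
  L1 = {3}
  L2 = {4,7}
4 enters at depth 2; path tau·b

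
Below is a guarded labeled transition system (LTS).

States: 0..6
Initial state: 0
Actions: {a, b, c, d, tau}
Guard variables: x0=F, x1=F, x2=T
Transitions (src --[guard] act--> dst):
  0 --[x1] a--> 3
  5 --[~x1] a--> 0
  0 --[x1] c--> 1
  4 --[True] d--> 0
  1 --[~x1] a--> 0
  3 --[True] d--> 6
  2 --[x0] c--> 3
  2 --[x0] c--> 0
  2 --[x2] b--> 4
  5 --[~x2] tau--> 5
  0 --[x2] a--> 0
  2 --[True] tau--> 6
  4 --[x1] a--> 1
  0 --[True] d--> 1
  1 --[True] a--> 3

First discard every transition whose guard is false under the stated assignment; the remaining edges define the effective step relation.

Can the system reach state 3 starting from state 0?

Answer: REACHABLE

Working:
Guard filter leaves 9 enabled edge(s).
depth 0: {0}
depth 1: {1}  now seen {0,1}
depth 2: {3}  now seen {0,1,3}
depth 3: {6}  now seen {0,1,3,6}
R = {0,1,3,6}
trace reaching 3: d·a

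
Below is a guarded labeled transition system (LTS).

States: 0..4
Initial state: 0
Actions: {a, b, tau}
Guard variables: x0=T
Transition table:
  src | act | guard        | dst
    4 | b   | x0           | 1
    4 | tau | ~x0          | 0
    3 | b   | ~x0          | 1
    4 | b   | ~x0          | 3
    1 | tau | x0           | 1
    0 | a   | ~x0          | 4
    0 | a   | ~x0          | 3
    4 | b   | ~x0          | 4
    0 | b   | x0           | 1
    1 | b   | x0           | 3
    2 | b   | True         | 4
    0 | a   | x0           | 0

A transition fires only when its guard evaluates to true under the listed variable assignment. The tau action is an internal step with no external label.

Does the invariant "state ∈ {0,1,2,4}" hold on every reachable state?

Safe = {0,1,2,4}
R = {0,1,3}
  0: safe
  1: safe
  3: VIOLATES
counterexample path to 3: b·b

Answer: INVARIANT VIOLATED at state 3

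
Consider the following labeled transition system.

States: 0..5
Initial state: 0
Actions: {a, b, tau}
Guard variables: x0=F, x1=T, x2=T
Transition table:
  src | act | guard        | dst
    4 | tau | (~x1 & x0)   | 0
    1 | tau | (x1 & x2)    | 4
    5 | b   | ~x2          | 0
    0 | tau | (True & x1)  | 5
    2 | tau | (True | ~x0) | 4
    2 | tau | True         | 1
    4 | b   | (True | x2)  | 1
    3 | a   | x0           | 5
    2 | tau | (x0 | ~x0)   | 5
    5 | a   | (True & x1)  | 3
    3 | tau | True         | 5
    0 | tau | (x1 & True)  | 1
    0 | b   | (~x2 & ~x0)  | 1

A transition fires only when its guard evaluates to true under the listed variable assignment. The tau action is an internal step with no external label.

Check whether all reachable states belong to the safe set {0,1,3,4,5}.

Inv-set: {0,1,3,4,5}
R = {0,1,3,4,5}
  0: ok
  1: ok
  3: ok
  4: ok
  5: ok

Answer: INVARIANT HOLDS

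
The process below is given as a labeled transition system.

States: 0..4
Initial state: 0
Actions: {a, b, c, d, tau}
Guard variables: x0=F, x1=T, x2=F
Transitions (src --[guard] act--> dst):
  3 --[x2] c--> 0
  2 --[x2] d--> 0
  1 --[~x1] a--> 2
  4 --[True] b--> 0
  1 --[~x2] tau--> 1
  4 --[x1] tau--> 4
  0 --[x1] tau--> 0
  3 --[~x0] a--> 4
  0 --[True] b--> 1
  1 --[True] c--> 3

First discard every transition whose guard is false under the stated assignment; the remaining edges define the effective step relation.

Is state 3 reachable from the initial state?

Answer: REACHABLE

Trace:
After dropping false guards: 7 live edges.
Layer 0: {0}
Layer 1: {1}  total {0,1}
Layer 2: {3}  total {0,1,3}
Layer 3: {4}  total {0,1,3,4}
R = {0,1,3,4}
witness 3: b·c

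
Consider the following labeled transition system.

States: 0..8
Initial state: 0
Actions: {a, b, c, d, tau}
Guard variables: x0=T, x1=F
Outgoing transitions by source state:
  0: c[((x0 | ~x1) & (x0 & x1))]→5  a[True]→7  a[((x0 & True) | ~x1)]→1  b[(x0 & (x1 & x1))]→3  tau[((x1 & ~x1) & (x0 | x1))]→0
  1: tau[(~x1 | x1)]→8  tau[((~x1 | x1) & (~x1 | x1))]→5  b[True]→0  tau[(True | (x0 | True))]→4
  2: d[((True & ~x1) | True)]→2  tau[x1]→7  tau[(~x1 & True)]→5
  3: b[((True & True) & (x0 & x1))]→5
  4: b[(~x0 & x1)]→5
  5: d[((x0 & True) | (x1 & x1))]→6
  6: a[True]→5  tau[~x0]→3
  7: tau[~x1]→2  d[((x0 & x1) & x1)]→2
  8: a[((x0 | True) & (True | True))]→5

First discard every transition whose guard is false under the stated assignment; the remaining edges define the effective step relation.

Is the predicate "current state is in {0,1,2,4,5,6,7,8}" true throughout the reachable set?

Inv-set: {0,1,2,4,5,6,7,8}
Reach set: {0,1,2,4,5,6,7,8}
  0: ✓
  1: ✓
  2: ✓
  4: ✓
  5: ✓
  6: ✓
  7: ✓
  8: ✓

Answer: INVARIANT HOLDS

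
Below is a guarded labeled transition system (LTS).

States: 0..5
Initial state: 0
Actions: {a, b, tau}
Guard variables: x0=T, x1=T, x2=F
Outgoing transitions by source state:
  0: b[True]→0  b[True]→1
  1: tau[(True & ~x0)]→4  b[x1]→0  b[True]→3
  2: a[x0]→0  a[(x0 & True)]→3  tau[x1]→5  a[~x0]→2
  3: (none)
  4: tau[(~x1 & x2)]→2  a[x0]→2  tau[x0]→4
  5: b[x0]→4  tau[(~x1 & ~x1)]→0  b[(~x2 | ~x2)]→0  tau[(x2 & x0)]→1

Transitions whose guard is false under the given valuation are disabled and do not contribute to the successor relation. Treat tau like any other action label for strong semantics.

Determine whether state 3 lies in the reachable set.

Guard filter leaves 11 enabled edge(s).
Layer 0: {0}
Layer 1: {1}  now seen {0,1}
Layer 2: {3}  now seen {0,1,3}
Reachable = {0,1,3}
witness 3: b·b

Answer: REACHABLE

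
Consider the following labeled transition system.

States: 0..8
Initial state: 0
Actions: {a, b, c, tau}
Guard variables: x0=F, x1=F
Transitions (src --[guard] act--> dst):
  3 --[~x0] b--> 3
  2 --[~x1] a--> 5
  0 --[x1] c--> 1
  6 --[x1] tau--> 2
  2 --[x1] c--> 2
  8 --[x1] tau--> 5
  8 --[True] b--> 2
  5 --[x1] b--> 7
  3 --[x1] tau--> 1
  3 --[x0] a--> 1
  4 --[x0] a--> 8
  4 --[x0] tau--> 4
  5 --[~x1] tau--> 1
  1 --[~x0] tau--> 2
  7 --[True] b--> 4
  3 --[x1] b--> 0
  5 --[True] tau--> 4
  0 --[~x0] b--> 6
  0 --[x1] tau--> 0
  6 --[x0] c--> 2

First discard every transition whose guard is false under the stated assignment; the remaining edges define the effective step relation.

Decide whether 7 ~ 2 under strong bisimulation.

Compute ~ classes (split until stable):
  π0 = {{0,1,2,3,4,5,6,7,8}}
  π1 = {{0,3,7,8},{1,5},{2},{4,6}}
  π2 = {{0,7},{1},{2},{3},{4,6},{5},{8}}
Fixed point at round 3; 7 class(es).
class of 7: {0,7}; class of 2: {2}

Answer: NOT BISIMILAR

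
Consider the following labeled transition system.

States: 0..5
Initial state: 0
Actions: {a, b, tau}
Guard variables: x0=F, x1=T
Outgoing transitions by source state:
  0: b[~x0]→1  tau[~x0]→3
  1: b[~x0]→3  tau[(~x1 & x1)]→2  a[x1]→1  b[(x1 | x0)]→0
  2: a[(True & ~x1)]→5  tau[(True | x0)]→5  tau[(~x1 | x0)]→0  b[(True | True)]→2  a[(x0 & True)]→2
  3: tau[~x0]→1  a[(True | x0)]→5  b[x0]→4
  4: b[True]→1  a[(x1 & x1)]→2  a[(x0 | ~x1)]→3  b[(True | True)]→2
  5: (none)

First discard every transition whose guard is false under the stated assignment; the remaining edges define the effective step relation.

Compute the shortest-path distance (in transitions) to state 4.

Answer: UNREACHABLE

Working:
Breadth-first toward 4:
  Layer 0: {0}
  Layer 1: {1,3}
  Layer 2: {5}
4 never appears.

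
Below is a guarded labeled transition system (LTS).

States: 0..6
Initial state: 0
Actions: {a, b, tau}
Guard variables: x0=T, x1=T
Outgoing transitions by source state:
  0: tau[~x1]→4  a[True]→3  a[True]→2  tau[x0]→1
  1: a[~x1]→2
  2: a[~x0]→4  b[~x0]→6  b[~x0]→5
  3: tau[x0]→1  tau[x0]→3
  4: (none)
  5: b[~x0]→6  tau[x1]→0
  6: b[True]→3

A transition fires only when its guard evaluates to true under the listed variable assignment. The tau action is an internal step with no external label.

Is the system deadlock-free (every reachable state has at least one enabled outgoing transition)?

Reachable = {0,1,2,3}
  0: a→2  a→3  tau→1  [3 out]
  1: ∅  [STUCK]
  2: ∅  [STUCK]
  3: tau→1  tau→3  [2 out]
trace reaching 1: tau

Answer: DEADLOCK at state 1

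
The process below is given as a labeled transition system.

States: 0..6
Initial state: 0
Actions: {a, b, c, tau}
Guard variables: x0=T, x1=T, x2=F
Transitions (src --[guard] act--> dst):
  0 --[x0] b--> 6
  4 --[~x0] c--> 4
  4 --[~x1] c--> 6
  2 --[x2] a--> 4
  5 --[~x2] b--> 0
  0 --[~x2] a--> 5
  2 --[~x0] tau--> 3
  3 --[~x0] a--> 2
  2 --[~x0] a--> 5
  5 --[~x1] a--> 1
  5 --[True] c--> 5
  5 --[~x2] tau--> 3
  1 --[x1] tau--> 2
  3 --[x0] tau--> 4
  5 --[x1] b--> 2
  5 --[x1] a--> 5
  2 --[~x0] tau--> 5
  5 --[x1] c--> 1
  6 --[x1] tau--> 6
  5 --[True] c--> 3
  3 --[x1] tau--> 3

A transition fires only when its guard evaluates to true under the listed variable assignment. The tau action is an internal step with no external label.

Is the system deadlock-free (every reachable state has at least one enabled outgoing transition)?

R = {0,1,2,3,4,5,6}
  0: a→5  b→6  [2 exit(s)]
  1: tau→2  [1 exit(s)]
  2: ∅  [STUCK]
  3: tau→3  tau→4  [2 exit(s)]
  4: ∅  [STUCK]
  5: a→5  b→0  b→2  c→1  c→3  c→5  tau→3  [7 exit(s)]
  6: tau→6  [1 exit(s)]
Path to 2: a·b

Answer: DEADLOCK at state 2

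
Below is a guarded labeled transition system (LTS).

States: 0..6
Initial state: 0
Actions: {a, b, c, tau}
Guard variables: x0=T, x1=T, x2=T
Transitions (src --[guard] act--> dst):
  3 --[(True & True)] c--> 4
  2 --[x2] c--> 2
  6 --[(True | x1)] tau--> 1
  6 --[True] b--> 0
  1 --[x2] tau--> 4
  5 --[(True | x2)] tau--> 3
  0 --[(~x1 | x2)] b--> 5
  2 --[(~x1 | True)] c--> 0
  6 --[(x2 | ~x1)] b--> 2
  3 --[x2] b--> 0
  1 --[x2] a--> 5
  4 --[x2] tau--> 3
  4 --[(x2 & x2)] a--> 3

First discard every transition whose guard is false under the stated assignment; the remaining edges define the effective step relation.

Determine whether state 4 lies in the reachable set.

After dropping false guards: 13 live edges.
depth 0: {0}
depth 1: {5}  now seen {0,5}
depth 2: {3}  now seen {0,3,5}
depth 3: {4}  now seen {0,3,4,5}
Reach set: {0,3,4,5}
trace reaching 4: b·tau·c

Answer: REACHABLE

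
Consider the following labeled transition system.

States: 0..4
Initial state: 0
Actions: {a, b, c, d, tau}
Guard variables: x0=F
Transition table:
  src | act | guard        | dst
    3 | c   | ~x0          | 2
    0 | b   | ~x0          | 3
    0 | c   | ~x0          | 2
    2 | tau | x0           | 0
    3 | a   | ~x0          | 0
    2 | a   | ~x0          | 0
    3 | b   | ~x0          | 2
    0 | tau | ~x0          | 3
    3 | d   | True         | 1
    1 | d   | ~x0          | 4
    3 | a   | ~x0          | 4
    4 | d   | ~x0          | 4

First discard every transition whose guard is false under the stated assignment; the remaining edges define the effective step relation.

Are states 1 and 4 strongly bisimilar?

Bisimulation quotient by refinement:
  π0 = {{0,1,2,3,4}}
  π1 = {{0},{1,4},{2},{3}}
Fixed point at round 2; 4 class(es).
1∈{1,4}, 4∈{1,4}

Answer: BISIMILAR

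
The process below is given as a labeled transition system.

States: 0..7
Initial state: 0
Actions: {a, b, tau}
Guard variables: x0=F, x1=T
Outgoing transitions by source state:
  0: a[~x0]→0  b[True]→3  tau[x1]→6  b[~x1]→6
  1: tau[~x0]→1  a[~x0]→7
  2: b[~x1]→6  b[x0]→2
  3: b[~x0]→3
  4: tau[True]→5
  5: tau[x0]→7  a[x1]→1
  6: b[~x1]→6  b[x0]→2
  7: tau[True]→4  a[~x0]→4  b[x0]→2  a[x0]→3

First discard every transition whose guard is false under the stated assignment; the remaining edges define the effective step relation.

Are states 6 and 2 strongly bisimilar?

Answer: BISIMILAR

Working:
Bisimulation quotient by refinement:
  π0 = {{0,1,2,3,4,5,6,7}}
  π1 = {{0},{1,7},{2,6},{3},{4},{5}}
  π2 = {{0},{1},{2,6},{3},{4},{5},{7}}
stable after 3 split(s): 7 block(s)
6∈{2,6}, 2∈{2,6}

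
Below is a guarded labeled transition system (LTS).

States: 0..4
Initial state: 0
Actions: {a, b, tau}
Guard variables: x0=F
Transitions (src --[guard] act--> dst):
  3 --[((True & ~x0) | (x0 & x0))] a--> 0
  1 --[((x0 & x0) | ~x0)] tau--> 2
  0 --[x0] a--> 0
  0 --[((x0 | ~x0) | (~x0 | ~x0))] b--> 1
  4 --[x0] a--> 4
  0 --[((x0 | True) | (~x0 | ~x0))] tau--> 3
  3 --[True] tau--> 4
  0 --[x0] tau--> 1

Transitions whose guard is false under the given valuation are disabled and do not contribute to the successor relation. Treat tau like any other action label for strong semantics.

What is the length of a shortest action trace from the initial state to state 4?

Answer: 2

Trace:
Breadth-first toward 4:
  depth 0: {0}
  depth 1: {1,3}
  depth 2: {2,4}
4 enters at depth 2; path tau·tau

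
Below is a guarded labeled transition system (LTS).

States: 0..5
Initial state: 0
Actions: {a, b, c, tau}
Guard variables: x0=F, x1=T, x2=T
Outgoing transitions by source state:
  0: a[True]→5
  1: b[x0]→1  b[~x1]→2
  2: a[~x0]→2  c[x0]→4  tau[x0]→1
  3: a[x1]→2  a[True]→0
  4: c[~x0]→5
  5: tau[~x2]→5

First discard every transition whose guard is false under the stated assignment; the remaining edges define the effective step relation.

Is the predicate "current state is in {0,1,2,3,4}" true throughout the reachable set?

Answer: INVARIANT VIOLATED at state 5

Working:
Safe = {0,1,2,3,4}
Reachable = {0,5}
  0: ok
  5: VIOLATES
reach 5 via a — violates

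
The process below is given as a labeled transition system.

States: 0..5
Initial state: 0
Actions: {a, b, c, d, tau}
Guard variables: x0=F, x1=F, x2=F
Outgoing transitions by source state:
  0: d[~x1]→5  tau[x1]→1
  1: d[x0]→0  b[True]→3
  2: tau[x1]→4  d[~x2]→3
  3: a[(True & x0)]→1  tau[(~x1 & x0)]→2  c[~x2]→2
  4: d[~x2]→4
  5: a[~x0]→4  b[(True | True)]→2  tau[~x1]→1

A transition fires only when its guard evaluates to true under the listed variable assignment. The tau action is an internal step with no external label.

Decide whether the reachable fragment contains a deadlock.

Reachable = {0,1,2,3,4,5}
  0: d→5  [1 out]
  1: b→3  [1 out]
  2: d→3  [1 out]
  3: c→2  [1 out]
  4: d→4  [1 out]
  5: a→4  b→2  tau→1  [3 out]

Answer: DEADLOCK-FREE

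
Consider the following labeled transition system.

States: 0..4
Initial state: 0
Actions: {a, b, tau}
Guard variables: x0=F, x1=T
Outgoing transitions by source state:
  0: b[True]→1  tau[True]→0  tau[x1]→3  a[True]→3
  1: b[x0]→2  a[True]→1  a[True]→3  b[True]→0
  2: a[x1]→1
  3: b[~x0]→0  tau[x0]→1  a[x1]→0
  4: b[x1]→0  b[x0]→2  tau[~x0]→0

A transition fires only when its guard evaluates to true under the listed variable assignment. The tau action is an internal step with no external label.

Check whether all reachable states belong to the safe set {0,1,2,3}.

Allowed set {0,1,2,3}
Reach set: {0,1,3}
  0: ok
  1: ok
  3: ok

Answer: INVARIANT HOLDS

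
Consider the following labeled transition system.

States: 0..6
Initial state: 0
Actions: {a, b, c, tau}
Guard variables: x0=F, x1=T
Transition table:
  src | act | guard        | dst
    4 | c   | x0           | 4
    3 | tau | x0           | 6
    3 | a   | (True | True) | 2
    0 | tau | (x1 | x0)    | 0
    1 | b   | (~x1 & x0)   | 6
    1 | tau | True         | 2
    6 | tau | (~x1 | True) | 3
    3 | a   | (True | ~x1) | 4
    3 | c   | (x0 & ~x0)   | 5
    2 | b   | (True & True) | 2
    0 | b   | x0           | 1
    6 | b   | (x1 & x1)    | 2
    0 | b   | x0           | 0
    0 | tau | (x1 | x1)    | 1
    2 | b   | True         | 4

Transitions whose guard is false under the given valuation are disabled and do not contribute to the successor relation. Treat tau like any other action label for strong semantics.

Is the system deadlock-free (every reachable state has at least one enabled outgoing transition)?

Reach set: {0,1,2,4}
  0: tau→0  tau→1  [2 exit(s)]
  1: tau→2  [1 exit(s)]
  2: b→2  b→4  [2 exit(s)]
  4: ∅  [deadlock]
trace reaching 4: tau·tau·b

Answer: DEADLOCK at state 4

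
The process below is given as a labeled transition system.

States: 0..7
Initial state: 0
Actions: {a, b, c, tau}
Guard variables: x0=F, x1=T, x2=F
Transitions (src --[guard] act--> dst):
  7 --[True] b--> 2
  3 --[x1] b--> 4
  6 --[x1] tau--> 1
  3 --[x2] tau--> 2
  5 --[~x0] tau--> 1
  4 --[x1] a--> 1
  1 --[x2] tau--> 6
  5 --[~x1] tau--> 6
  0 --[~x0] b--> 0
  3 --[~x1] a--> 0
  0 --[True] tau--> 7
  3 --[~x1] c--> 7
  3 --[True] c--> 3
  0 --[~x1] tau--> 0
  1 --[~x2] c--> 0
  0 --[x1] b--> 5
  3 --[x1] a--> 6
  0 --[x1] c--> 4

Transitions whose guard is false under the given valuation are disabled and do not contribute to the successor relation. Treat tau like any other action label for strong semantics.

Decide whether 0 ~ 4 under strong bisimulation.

Refine partition for ~:
  π0 = {{0,1,2,3,4,5,6,7}}
  π1 = {{0},{1},{2},{3},{4},{5,6},{7}}
Fixed point at round 2; 7 class(es).
[0]={0}  [4]={4}

Answer: NOT BISIMILAR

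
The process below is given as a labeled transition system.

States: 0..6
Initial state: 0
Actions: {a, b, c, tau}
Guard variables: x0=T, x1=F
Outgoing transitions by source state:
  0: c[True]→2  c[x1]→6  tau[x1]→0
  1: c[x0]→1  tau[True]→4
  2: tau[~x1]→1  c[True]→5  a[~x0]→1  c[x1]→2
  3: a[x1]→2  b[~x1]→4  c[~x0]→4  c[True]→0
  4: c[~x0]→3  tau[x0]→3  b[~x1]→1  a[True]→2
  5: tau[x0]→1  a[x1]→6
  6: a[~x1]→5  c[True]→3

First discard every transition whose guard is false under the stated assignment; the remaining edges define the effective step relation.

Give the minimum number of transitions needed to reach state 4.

Breadth-first toward 4:
  depth 0: {0}
  depth 1: {2}
  depth 2: {1,5}
  depth 3: {4}
depth(4)=3, e.g. c·tau·tau

Answer: 3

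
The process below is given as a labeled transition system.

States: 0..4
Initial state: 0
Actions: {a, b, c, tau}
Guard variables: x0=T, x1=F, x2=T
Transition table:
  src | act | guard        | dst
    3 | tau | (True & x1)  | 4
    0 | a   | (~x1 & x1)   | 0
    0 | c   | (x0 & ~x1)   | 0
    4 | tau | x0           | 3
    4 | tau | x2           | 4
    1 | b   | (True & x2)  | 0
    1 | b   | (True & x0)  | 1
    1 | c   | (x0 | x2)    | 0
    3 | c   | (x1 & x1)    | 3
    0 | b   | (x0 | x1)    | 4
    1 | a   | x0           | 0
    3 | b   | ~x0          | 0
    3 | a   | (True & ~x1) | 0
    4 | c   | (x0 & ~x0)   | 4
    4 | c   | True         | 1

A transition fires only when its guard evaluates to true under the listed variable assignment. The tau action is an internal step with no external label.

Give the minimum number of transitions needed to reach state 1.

Answer: 2

Analysis:
Layered search for 1:
  depth 0: {0}
  depth 1: {4}
  depth 2: {1,3}
1 enters at depth 2; path b·c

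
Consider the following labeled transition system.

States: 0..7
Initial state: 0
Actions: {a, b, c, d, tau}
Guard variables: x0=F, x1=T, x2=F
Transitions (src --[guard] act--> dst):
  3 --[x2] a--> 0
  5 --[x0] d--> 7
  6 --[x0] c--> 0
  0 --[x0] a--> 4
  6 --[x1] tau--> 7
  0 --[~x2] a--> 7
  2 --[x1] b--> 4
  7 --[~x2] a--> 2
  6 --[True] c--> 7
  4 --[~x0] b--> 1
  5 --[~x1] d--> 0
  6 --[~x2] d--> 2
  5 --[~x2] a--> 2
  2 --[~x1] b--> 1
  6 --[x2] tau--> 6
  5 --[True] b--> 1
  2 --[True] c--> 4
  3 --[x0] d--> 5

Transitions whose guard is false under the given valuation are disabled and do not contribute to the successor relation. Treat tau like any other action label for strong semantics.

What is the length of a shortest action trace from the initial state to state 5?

Layered search for 5:
  depth 0: {0}
  depth 1: {7}
  depth 2: {2}
  depth 3: {4}
  depth 4: {1}
5 never appears.

Answer: UNREACHABLE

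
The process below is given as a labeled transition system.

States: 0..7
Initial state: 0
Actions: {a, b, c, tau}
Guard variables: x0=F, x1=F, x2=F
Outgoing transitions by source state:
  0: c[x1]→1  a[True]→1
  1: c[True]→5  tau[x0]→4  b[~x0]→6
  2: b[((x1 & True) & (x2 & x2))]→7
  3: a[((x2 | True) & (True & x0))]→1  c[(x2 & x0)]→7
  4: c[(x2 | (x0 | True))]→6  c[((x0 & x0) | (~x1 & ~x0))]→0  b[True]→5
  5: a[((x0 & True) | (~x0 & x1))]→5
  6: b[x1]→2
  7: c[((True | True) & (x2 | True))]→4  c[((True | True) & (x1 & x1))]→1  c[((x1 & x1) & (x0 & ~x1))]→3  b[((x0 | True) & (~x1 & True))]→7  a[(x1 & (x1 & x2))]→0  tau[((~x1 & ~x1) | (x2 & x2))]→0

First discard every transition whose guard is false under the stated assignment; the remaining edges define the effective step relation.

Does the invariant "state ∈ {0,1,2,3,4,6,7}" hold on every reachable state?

Allowed set {0,1,2,3,4,6,7}
Reachable = {0,1,5,6}
  0: ok
  1: ok
  5: VIOLATES
  6: ok
reach 5 via a·c — violates

Answer: INVARIANT VIOLATED at state 5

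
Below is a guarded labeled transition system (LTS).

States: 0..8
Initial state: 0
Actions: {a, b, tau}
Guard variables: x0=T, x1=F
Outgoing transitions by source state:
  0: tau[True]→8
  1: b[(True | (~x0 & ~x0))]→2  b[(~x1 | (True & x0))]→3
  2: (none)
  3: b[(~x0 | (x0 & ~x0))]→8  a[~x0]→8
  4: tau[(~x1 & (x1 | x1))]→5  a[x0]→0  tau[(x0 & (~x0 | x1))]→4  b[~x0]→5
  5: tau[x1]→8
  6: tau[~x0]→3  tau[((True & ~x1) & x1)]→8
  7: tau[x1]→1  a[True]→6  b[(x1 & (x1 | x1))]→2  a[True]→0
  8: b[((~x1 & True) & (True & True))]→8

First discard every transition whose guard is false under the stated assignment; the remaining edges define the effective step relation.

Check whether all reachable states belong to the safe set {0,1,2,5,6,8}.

Answer: INVARIANT HOLDS

Analysis:
Inv-set: {0,1,2,5,6,8}
R = {0,8}
  0: ✓
  8: ✓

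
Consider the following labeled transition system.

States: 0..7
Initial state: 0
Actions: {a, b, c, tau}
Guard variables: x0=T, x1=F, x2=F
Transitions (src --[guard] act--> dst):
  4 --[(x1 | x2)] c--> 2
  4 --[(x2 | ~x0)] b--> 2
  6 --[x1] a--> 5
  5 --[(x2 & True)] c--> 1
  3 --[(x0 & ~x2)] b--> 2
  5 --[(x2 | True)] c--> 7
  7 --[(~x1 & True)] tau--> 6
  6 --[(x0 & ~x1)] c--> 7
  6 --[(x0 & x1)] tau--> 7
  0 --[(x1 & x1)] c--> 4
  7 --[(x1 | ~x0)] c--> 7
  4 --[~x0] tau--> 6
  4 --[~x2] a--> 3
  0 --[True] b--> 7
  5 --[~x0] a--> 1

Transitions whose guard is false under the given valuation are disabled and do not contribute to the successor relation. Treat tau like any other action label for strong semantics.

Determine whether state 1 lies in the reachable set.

6 transition(s) survive guard evaluation.
L0 = {0}
L1 = {7}  total {0,7}
L2 = {6}  total {0,6,7}
Reachable = {0,6,7}

Answer: UNREACHABLE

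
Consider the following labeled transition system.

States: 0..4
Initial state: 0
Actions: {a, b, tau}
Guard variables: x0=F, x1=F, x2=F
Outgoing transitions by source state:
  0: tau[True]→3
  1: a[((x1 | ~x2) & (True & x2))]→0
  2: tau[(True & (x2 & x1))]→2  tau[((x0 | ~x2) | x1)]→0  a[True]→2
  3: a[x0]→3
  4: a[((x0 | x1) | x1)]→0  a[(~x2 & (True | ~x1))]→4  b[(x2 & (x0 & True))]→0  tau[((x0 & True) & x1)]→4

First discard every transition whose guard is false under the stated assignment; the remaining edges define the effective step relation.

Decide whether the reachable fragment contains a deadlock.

Answer: DEADLOCK at state 3

Trace:
Reach set: {0,3}
  0: tau→3  [deg 1]
  3: ∅  [no exit]
trace reaching 3: tau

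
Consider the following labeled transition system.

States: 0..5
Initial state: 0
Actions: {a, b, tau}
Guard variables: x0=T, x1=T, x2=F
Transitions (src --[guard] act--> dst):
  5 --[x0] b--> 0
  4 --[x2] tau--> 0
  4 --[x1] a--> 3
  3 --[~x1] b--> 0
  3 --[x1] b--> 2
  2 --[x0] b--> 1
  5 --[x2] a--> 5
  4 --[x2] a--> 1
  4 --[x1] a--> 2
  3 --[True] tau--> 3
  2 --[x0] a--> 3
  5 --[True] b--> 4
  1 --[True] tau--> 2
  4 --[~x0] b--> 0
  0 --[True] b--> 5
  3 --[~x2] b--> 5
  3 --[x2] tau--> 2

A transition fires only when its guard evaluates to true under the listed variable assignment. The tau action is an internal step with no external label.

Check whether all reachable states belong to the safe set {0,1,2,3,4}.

Allowed set {0,1,2,3,4}
R = {0,1,2,3,4,5}
  0: ✓
  1: ✓
  2: ✓
  3: ✓
  4: ✓
  5: ✗ unsafe
reach 5 via b — violates

Answer: INVARIANT VIOLATED at state 5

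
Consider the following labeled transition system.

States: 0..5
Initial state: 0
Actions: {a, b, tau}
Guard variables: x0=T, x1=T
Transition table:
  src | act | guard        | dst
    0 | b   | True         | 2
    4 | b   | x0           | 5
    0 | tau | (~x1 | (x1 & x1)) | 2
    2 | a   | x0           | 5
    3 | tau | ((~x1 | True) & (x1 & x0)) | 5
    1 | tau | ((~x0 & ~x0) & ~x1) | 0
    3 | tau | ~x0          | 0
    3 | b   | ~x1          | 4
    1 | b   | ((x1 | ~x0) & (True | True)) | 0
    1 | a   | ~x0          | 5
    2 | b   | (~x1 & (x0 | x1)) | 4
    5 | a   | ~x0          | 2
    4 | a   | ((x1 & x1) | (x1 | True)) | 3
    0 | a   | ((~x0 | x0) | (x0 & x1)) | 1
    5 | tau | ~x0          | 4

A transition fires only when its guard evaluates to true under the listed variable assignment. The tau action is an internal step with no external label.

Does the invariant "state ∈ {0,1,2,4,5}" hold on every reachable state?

Answer: INVARIANT HOLDS

Analysis:
Safe = {0,1,2,4,5}
Reachable = {0,1,2,5}
  0: ok
  1: ok
  2: ok
  5: ok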